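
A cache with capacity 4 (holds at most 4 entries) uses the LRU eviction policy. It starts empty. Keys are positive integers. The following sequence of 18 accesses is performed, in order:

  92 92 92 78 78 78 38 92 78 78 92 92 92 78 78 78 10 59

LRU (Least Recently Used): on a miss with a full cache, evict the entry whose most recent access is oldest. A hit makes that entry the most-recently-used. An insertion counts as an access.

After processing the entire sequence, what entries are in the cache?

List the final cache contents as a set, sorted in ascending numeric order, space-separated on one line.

LRU simulation (capacity=4):
  1. access 92: MISS. Cache (LRU->MRU): [92]
  2. access 92: HIT. Cache (LRU->MRU): [92]
  3. access 92: HIT. Cache (LRU->MRU): [92]
  4. access 78: MISS. Cache (LRU->MRU): [92 78]
  5. access 78: HIT. Cache (LRU->MRU): [92 78]
  6. access 78: HIT. Cache (LRU->MRU): [92 78]
  7. access 38: MISS. Cache (LRU->MRU): [92 78 38]
  8. access 92: HIT. Cache (LRU->MRU): [78 38 92]
  9. access 78: HIT. Cache (LRU->MRU): [38 92 78]
  10. access 78: HIT. Cache (LRU->MRU): [38 92 78]
  11. access 92: HIT. Cache (LRU->MRU): [38 78 92]
  12. access 92: HIT. Cache (LRU->MRU): [38 78 92]
  13. access 92: HIT. Cache (LRU->MRU): [38 78 92]
  14. access 78: HIT. Cache (LRU->MRU): [38 92 78]
  15. access 78: HIT. Cache (LRU->MRU): [38 92 78]
  16. access 78: HIT. Cache (LRU->MRU): [38 92 78]
  17. access 10: MISS. Cache (LRU->MRU): [38 92 78 10]
  18. access 59: MISS, evict 38. Cache (LRU->MRU): [92 78 10 59]
Total: 13 hits, 5 misses, 1 evictions

Answer: 10 59 78 92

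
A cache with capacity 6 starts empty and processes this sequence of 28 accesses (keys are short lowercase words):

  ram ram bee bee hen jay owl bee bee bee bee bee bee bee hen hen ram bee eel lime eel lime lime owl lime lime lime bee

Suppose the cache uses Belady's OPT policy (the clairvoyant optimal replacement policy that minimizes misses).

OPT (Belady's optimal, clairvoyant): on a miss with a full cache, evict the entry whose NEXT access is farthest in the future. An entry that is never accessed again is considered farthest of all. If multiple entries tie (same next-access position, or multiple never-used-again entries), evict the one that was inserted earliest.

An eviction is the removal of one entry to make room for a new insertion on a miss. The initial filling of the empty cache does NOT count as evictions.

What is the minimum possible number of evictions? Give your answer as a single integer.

OPT (Belady) simulation (capacity=6):
  1. access ram: MISS. Cache: [ram]
  2. access ram: HIT. Next use of ram: step 17. Cache: [ram]
  3. access bee: MISS. Cache: [ram bee]
  4. access bee: HIT. Next use of bee: step 8. Cache: [ram bee]
  5. access hen: MISS. Cache: [ram bee hen]
  6. access jay: MISS. Cache: [ram bee hen jay]
  7. access owl: MISS. Cache: [ram bee hen jay owl]
  8. access bee: HIT. Next use of bee: step 9. Cache: [ram bee hen jay owl]
  9. access bee: HIT. Next use of bee: step 10. Cache: [ram bee hen jay owl]
  10. access bee: HIT. Next use of bee: step 11. Cache: [ram bee hen jay owl]
  11. access bee: HIT. Next use of bee: step 12. Cache: [ram bee hen jay owl]
  12. access bee: HIT. Next use of bee: step 13. Cache: [ram bee hen jay owl]
  13. access bee: HIT. Next use of bee: step 14. Cache: [ram bee hen jay owl]
  14. access bee: HIT. Next use of bee: step 18. Cache: [ram bee hen jay owl]
  15. access hen: HIT. Next use of hen: step 16. Cache: [ram bee hen jay owl]
  16. access hen: HIT. Next use of hen: never. Cache: [ram bee hen jay owl]
  17. access ram: HIT. Next use of ram: never. Cache: [ram bee hen jay owl]
  18. access bee: HIT. Next use of bee: step 28. Cache: [ram bee hen jay owl]
  19. access eel: MISS. Cache: [ram bee hen jay owl eel]
  20. access lime: MISS, evict ram (next use: never). Cache: [bee hen jay owl eel lime]
  21. access eel: HIT. Next use of eel: never. Cache: [bee hen jay owl eel lime]
  22. access lime: HIT. Next use of lime: step 23. Cache: [bee hen jay owl eel lime]
  23. access lime: HIT. Next use of lime: step 25. Cache: [bee hen jay owl eel lime]
  24. access owl: HIT. Next use of owl: never. Cache: [bee hen jay owl eel lime]
  25. access lime: HIT. Next use of lime: step 26. Cache: [bee hen jay owl eel lime]
  26. access lime: HIT. Next use of lime: step 27. Cache: [bee hen jay owl eel lime]
  27. access lime: HIT. Next use of lime: never. Cache: [bee hen jay owl eel lime]
  28. access bee: HIT. Next use of bee: never. Cache: [bee hen jay owl eel lime]
Total: 21 hits, 7 misses, 1 evictions

Answer: 1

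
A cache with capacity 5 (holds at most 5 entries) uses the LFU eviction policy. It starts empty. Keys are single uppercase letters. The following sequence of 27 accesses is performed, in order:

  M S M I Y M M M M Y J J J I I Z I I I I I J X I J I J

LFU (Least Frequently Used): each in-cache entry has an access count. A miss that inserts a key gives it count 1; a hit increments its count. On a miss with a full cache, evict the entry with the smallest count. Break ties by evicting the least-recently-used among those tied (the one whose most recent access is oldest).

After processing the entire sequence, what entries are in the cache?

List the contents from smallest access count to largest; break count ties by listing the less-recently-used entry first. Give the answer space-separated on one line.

Answer: X Y M J I

Derivation:
LFU simulation (capacity=5):
  1. access M: MISS. Cache: [M(c=1)]
  2. access S: MISS. Cache: [M(c=1) S(c=1)]
  3. access M: HIT, count now 2. Cache: [S(c=1) M(c=2)]
  4. access I: MISS. Cache: [S(c=1) I(c=1) M(c=2)]
  5. access Y: MISS. Cache: [S(c=1) I(c=1) Y(c=1) M(c=2)]
  6. access M: HIT, count now 3. Cache: [S(c=1) I(c=1) Y(c=1) M(c=3)]
  7. access M: HIT, count now 4. Cache: [S(c=1) I(c=1) Y(c=1) M(c=4)]
  8. access M: HIT, count now 5. Cache: [S(c=1) I(c=1) Y(c=1) M(c=5)]
  9. access M: HIT, count now 6. Cache: [S(c=1) I(c=1) Y(c=1) M(c=6)]
  10. access Y: HIT, count now 2. Cache: [S(c=1) I(c=1) Y(c=2) M(c=6)]
  11. access J: MISS. Cache: [S(c=1) I(c=1) J(c=1) Y(c=2) M(c=6)]
  12. access J: HIT, count now 2. Cache: [S(c=1) I(c=1) Y(c=2) J(c=2) M(c=6)]
  13. access J: HIT, count now 3. Cache: [S(c=1) I(c=1) Y(c=2) J(c=3) M(c=6)]
  14. access I: HIT, count now 2. Cache: [S(c=1) Y(c=2) I(c=2) J(c=3) M(c=6)]
  15. access I: HIT, count now 3. Cache: [S(c=1) Y(c=2) J(c=3) I(c=3) M(c=6)]
  16. access Z: MISS, evict S(c=1). Cache: [Z(c=1) Y(c=2) J(c=3) I(c=3) M(c=6)]
  17. access I: HIT, count now 4. Cache: [Z(c=1) Y(c=2) J(c=3) I(c=4) M(c=6)]
  18. access I: HIT, count now 5. Cache: [Z(c=1) Y(c=2) J(c=3) I(c=5) M(c=6)]
  19. access I: HIT, count now 6. Cache: [Z(c=1) Y(c=2) J(c=3) M(c=6) I(c=6)]
  20. access I: HIT, count now 7. Cache: [Z(c=1) Y(c=2) J(c=3) M(c=6) I(c=7)]
  21. access I: HIT, count now 8. Cache: [Z(c=1) Y(c=2) J(c=3) M(c=6) I(c=8)]
  22. access J: HIT, count now 4. Cache: [Z(c=1) Y(c=2) J(c=4) M(c=6) I(c=8)]
  23. access X: MISS, evict Z(c=1). Cache: [X(c=1) Y(c=2) J(c=4) M(c=6) I(c=8)]
  24. access I: HIT, count now 9. Cache: [X(c=1) Y(c=2) J(c=4) M(c=6) I(c=9)]
  25. access J: HIT, count now 5. Cache: [X(c=1) Y(c=2) J(c=5) M(c=6) I(c=9)]
  26. access I: HIT, count now 10. Cache: [X(c=1) Y(c=2) J(c=5) M(c=6) I(c=10)]
  27. access J: HIT, count now 6. Cache: [X(c=1) Y(c=2) M(c=6) J(c=6) I(c=10)]
Total: 20 hits, 7 misses, 2 evictions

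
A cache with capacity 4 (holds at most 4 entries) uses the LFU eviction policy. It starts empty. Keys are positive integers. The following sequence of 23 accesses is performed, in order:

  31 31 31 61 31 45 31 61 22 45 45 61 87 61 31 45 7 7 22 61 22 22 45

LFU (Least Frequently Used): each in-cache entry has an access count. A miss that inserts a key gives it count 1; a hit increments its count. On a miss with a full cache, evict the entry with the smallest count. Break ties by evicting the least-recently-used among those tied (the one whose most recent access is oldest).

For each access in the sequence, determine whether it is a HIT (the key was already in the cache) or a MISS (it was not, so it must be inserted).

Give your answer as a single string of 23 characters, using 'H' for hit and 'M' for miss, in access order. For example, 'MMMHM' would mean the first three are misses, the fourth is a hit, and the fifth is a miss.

LFU simulation (capacity=4):
  1. access 31: MISS. Cache: [31(c=1)]
  2. access 31: HIT, count now 2. Cache: [31(c=2)]
  3. access 31: HIT, count now 3. Cache: [31(c=3)]
  4. access 61: MISS. Cache: [61(c=1) 31(c=3)]
  5. access 31: HIT, count now 4. Cache: [61(c=1) 31(c=4)]
  6. access 45: MISS. Cache: [61(c=1) 45(c=1) 31(c=4)]
  7. access 31: HIT, count now 5. Cache: [61(c=1) 45(c=1) 31(c=5)]
  8. access 61: HIT, count now 2. Cache: [45(c=1) 61(c=2) 31(c=5)]
  9. access 22: MISS. Cache: [45(c=1) 22(c=1) 61(c=2) 31(c=5)]
  10. access 45: HIT, count now 2. Cache: [22(c=1) 61(c=2) 45(c=2) 31(c=5)]
  11. access 45: HIT, count now 3. Cache: [22(c=1) 61(c=2) 45(c=3) 31(c=5)]
  12. access 61: HIT, count now 3. Cache: [22(c=1) 45(c=3) 61(c=3) 31(c=5)]
  13. access 87: MISS, evict 22(c=1). Cache: [87(c=1) 45(c=3) 61(c=3) 31(c=5)]
  14. access 61: HIT, count now 4. Cache: [87(c=1) 45(c=3) 61(c=4) 31(c=5)]
  15. access 31: HIT, count now 6. Cache: [87(c=1) 45(c=3) 61(c=4) 31(c=6)]
  16. access 45: HIT, count now 4. Cache: [87(c=1) 61(c=4) 45(c=4) 31(c=6)]
  17. access 7: MISS, evict 87(c=1). Cache: [7(c=1) 61(c=4) 45(c=4) 31(c=6)]
  18. access 7: HIT, count now 2. Cache: [7(c=2) 61(c=4) 45(c=4) 31(c=6)]
  19. access 22: MISS, evict 7(c=2). Cache: [22(c=1) 61(c=4) 45(c=4) 31(c=6)]
  20. access 61: HIT, count now 5. Cache: [22(c=1) 45(c=4) 61(c=5) 31(c=6)]
  21. access 22: HIT, count now 2. Cache: [22(c=2) 45(c=4) 61(c=5) 31(c=6)]
  22. access 22: HIT, count now 3. Cache: [22(c=3) 45(c=4) 61(c=5) 31(c=6)]
  23. access 45: HIT, count now 5. Cache: [22(c=3) 61(c=5) 45(c=5) 31(c=6)]
Total: 16 hits, 7 misses, 3 evictions

Answer: MHHMHMHHMHHHMHHHMHMHHHH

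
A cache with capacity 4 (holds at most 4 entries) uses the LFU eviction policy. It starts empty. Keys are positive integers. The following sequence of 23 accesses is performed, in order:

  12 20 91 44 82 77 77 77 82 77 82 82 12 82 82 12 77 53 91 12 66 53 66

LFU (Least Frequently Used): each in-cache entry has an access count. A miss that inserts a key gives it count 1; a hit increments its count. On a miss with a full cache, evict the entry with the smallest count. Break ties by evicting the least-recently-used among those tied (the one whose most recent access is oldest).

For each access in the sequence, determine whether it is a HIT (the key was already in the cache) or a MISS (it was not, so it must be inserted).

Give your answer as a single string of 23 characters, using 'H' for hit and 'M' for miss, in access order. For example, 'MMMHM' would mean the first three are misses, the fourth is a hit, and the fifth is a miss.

Answer: MMMMMMHHHHHHMHHHHMMHMMM

Derivation:
LFU simulation (capacity=4):
  1. access 12: MISS. Cache: [12(c=1)]
  2. access 20: MISS. Cache: [12(c=1) 20(c=1)]
  3. access 91: MISS. Cache: [12(c=1) 20(c=1) 91(c=1)]
  4. access 44: MISS. Cache: [12(c=1) 20(c=1) 91(c=1) 44(c=1)]
  5. access 82: MISS, evict 12(c=1). Cache: [20(c=1) 91(c=1) 44(c=1) 82(c=1)]
  6. access 77: MISS, evict 20(c=1). Cache: [91(c=1) 44(c=1) 82(c=1) 77(c=1)]
  7. access 77: HIT, count now 2. Cache: [91(c=1) 44(c=1) 82(c=1) 77(c=2)]
  8. access 77: HIT, count now 3. Cache: [91(c=1) 44(c=1) 82(c=1) 77(c=3)]
  9. access 82: HIT, count now 2. Cache: [91(c=1) 44(c=1) 82(c=2) 77(c=3)]
  10. access 77: HIT, count now 4. Cache: [91(c=1) 44(c=1) 82(c=2) 77(c=4)]
  11. access 82: HIT, count now 3. Cache: [91(c=1) 44(c=1) 82(c=3) 77(c=4)]
  12. access 82: HIT, count now 4. Cache: [91(c=1) 44(c=1) 77(c=4) 82(c=4)]
  13. access 12: MISS, evict 91(c=1). Cache: [44(c=1) 12(c=1) 77(c=4) 82(c=4)]
  14. access 82: HIT, count now 5. Cache: [44(c=1) 12(c=1) 77(c=4) 82(c=5)]
  15. access 82: HIT, count now 6. Cache: [44(c=1) 12(c=1) 77(c=4) 82(c=6)]
  16. access 12: HIT, count now 2. Cache: [44(c=1) 12(c=2) 77(c=4) 82(c=6)]
  17. access 77: HIT, count now 5. Cache: [44(c=1) 12(c=2) 77(c=5) 82(c=6)]
  18. access 53: MISS, evict 44(c=1). Cache: [53(c=1) 12(c=2) 77(c=5) 82(c=6)]
  19. access 91: MISS, evict 53(c=1). Cache: [91(c=1) 12(c=2) 77(c=5) 82(c=6)]
  20. access 12: HIT, count now 3. Cache: [91(c=1) 12(c=3) 77(c=5) 82(c=6)]
  21. access 66: MISS, evict 91(c=1). Cache: [66(c=1) 12(c=3) 77(c=5) 82(c=6)]
  22. access 53: MISS, evict 66(c=1). Cache: [53(c=1) 12(c=3) 77(c=5) 82(c=6)]
  23. access 66: MISS, evict 53(c=1). Cache: [66(c=1) 12(c=3) 77(c=5) 82(c=6)]
Total: 11 hits, 12 misses, 8 evictions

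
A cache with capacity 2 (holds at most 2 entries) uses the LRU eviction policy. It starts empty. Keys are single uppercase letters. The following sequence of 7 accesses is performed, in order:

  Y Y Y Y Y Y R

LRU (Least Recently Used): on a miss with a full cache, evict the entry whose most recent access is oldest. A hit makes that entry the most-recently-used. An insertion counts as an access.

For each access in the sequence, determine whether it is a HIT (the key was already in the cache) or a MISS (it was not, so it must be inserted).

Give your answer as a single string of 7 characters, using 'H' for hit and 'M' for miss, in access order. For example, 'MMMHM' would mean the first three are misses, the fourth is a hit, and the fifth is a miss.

Answer: MHHHHHM

Derivation:
LRU simulation (capacity=2):
  1. access Y: MISS. Cache (LRU->MRU): [Y]
  2. access Y: HIT. Cache (LRU->MRU): [Y]
  3. access Y: HIT. Cache (LRU->MRU): [Y]
  4. access Y: HIT. Cache (LRU->MRU): [Y]
  5. access Y: HIT. Cache (LRU->MRU): [Y]
  6. access Y: HIT. Cache (LRU->MRU): [Y]
  7. access R: MISS. Cache (LRU->MRU): [Y R]
Total: 5 hits, 2 misses, 0 evictions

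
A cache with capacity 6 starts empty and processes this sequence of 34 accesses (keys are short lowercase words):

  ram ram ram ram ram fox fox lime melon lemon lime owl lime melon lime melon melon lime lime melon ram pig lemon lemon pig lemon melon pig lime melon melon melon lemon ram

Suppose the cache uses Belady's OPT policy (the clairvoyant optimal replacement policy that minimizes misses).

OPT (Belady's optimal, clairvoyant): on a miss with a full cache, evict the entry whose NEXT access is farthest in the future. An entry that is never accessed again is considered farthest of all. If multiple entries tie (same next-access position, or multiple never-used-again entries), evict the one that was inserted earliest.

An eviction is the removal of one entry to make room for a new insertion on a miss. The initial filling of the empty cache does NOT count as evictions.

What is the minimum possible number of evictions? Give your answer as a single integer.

Answer: 1

Derivation:
OPT (Belady) simulation (capacity=6):
  1. access ram: MISS. Cache: [ram]
  2. access ram: HIT. Next use of ram: step 3. Cache: [ram]
  3. access ram: HIT. Next use of ram: step 4. Cache: [ram]
  4. access ram: HIT. Next use of ram: step 5. Cache: [ram]
  5. access ram: HIT. Next use of ram: step 21. Cache: [ram]
  6. access fox: MISS. Cache: [ram fox]
  7. access fox: HIT. Next use of fox: never. Cache: [ram fox]
  8. access lime: MISS. Cache: [ram fox lime]
  9. access melon: MISS. Cache: [ram fox lime melon]
  10. access lemon: MISS. Cache: [ram fox lime melon lemon]
  11. access lime: HIT. Next use of lime: step 13. Cache: [ram fox lime melon lemon]
  12. access owl: MISS. Cache: [ram fox lime melon lemon owl]
  13. access lime: HIT. Next use of lime: step 15. Cache: [ram fox lime melon lemon owl]
  14. access melon: HIT. Next use of melon: step 16. Cache: [ram fox lime melon lemon owl]
  15. access lime: HIT. Next use of lime: step 18. Cache: [ram fox lime melon lemon owl]
  16. access melon: HIT. Next use of melon: step 17. Cache: [ram fox lime melon lemon owl]
  17. access melon: HIT. Next use of melon: step 20. Cache: [ram fox lime melon lemon owl]
  18. access lime: HIT. Next use of lime: step 19. Cache: [ram fox lime melon lemon owl]
  19. access lime: HIT. Next use of lime: step 29. Cache: [ram fox lime melon lemon owl]
  20. access melon: HIT. Next use of melon: step 27. Cache: [ram fox lime melon lemon owl]
  21. access ram: HIT. Next use of ram: step 34. Cache: [ram fox lime melon lemon owl]
  22. access pig: MISS, evict fox (next use: never). Cache: [ram lime melon lemon owl pig]
  23. access lemon: HIT. Next use of lemon: step 24. Cache: [ram lime melon lemon owl pig]
  24. access lemon: HIT. Next use of lemon: step 26. Cache: [ram lime melon lemon owl pig]
  25. access pig: HIT. Next use of pig: step 28. Cache: [ram lime melon lemon owl pig]
  26. access lemon: HIT. Next use of lemon: step 33. Cache: [ram lime melon lemon owl pig]
  27. access melon: HIT. Next use of melon: step 30. Cache: [ram lime melon lemon owl pig]
  28. access pig: HIT. Next use of pig: never. Cache: [ram lime melon lemon owl pig]
  29. access lime: HIT. Next use of lime: never. Cache: [ram lime melon lemon owl pig]
  30. access melon: HIT. Next use of melon: step 31. Cache: [ram lime melon lemon owl pig]
  31. access melon: HIT. Next use of melon: step 32. Cache: [ram lime melon lemon owl pig]
  32. access melon: HIT. Next use of melon: never. Cache: [ram lime melon lemon owl pig]
  33. access lemon: HIT. Next use of lemon: never. Cache: [ram lime melon lemon owl pig]
  34. access ram: HIT. Next use of ram: never. Cache: [ram lime melon lemon owl pig]
Total: 27 hits, 7 misses, 1 evictions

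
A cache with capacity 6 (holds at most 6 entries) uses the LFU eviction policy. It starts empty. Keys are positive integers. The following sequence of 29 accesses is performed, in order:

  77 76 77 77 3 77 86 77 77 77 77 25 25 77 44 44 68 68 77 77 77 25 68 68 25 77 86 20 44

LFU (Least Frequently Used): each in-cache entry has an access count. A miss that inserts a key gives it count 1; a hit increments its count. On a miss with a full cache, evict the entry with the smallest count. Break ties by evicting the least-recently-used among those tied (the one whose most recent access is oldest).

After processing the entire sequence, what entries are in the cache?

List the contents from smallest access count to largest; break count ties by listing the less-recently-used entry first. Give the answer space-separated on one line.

Answer: 20 86 44 68 25 77

Derivation:
LFU simulation (capacity=6):
  1. access 77: MISS. Cache: [77(c=1)]
  2. access 76: MISS. Cache: [77(c=1) 76(c=1)]
  3. access 77: HIT, count now 2. Cache: [76(c=1) 77(c=2)]
  4. access 77: HIT, count now 3. Cache: [76(c=1) 77(c=3)]
  5. access 3: MISS. Cache: [76(c=1) 3(c=1) 77(c=3)]
  6. access 77: HIT, count now 4. Cache: [76(c=1) 3(c=1) 77(c=4)]
  7. access 86: MISS. Cache: [76(c=1) 3(c=1) 86(c=1) 77(c=4)]
  8. access 77: HIT, count now 5. Cache: [76(c=1) 3(c=1) 86(c=1) 77(c=5)]
  9. access 77: HIT, count now 6. Cache: [76(c=1) 3(c=1) 86(c=1) 77(c=6)]
  10. access 77: HIT, count now 7. Cache: [76(c=1) 3(c=1) 86(c=1) 77(c=7)]
  11. access 77: HIT, count now 8. Cache: [76(c=1) 3(c=1) 86(c=1) 77(c=8)]
  12. access 25: MISS. Cache: [76(c=1) 3(c=1) 86(c=1) 25(c=1) 77(c=8)]
  13. access 25: HIT, count now 2. Cache: [76(c=1) 3(c=1) 86(c=1) 25(c=2) 77(c=8)]
  14. access 77: HIT, count now 9. Cache: [76(c=1) 3(c=1) 86(c=1) 25(c=2) 77(c=9)]
  15. access 44: MISS. Cache: [76(c=1) 3(c=1) 86(c=1) 44(c=1) 25(c=2) 77(c=9)]
  16. access 44: HIT, count now 2. Cache: [76(c=1) 3(c=1) 86(c=1) 25(c=2) 44(c=2) 77(c=9)]
  17. access 68: MISS, evict 76(c=1). Cache: [3(c=1) 86(c=1) 68(c=1) 25(c=2) 44(c=2) 77(c=9)]
  18. access 68: HIT, count now 2. Cache: [3(c=1) 86(c=1) 25(c=2) 44(c=2) 68(c=2) 77(c=9)]
  19. access 77: HIT, count now 10. Cache: [3(c=1) 86(c=1) 25(c=2) 44(c=2) 68(c=2) 77(c=10)]
  20. access 77: HIT, count now 11. Cache: [3(c=1) 86(c=1) 25(c=2) 44(c=2) 68(c=2) 77(c=11)]
  21. access 77: HIT, count now 12. Cache: [3(c=1) 86(c=1) 25(c=2) 44(c=2) 68(c=2) 77(c=12)]
  22. access 25: HIT, count now 3. Cache: [3(c=1) 86(c=1) 44(c=2) 68(c=2) 25(c=3) 77(c=12)]
  23. access 68: HIT, count now 3. Cache: [3(c=1) 86(c=1) 44(c=2) 25(c=3) 68(c=3) 77(c=12)]
  24. access 68: HIT, count now 4. Cache: [3(c=1) 86(c=1) 44(c=2) 25(c=3) 68(c=4) 77(c=12)]
  25. access 25: HIT, count now 4. Cache: [3(c=1) 86(c=1) 44(c=2) 68(c=4) 25(c=4) 77(c=12)]
  26. access 77: HIT, count now 13. Cache: [3(c=1) 86(c=1) 44(c=2) 68(c=4) 25(c=4) 77(c=13)]
  27. access 86: HIT, count now 2. Cache: [3(c=1) 44(c=2) 86(c=2) 68(c=4) 25(c=4) 77(c=13)]
  28. access 20: MISS, evict 3(c=1). Cache: [20(c=1) 44(c=2) 86(c=2) 68(c=4) 25(c=4) 77(c=13)]
  29. access 44: HIT, count now 3. Cache: [20(c=1) 86(c=2) 44(c=3) 68(c=4) 25(c=4) 77(c=13)]
Total: 21 hits, 8 misses, 2 evictions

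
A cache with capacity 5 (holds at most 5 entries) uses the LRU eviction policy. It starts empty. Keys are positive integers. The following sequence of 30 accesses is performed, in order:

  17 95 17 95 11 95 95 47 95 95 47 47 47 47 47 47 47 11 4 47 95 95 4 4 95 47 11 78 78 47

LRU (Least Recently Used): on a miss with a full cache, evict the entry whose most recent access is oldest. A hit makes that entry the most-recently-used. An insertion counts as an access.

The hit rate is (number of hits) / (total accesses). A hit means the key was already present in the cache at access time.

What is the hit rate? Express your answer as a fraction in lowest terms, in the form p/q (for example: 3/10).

LRU simulation (capacity=5):
  1. access 17: MISS. Cache (LRU->MRU): [17]
  2. access 95: MISS. Cache (LRU->MRU): [17 95]
  3. access 17: HIT. Cache (LRU->MRU): [95 17]
  4. access 95: HIT. Cache (LRU->MRU): [17 95]
  5. access 11: MISS. Cache (LRU->MRU): [17 95 11]
  6. access 95: HIT. Cache (LRU->MRU): [17 11 95]
  7. access 95: HIT. Cache (LRU->MRU): [17 11 95]
  8. access 47: MISS. Cache (LRU->MRU): [17 11 95 47]
  9. access 95: HIT. Cache (LRU->MRU): [17 11 47 95]
  10. access 95: HIT. Cache (LRU->MRU): [17 11 47 95]
  11. access 47: HIT. Cache (LRU->MRU): [17 11 95 47]
  12. access 47: HIT. Cache (LRU->MRU): [17 11 95 47]
  13. access 47: HIT. Cache (LRU->MRU): [17 11 95 47]
  14. access 47: HIT. Cache (LRU->MRU): [17 11 95 47]
  15. access 47: HIT. Cache (LRU->MRU): [17 11 95 47]
  16. access 47: HIT. Cache (LRU->MRU): [17 11 95 47]
  17. access 47: HIT. Cache (LRU->MRU): [17 11 95 47]
  18. access 11: HIT. Cache (LRU->MRU): [17 95 47 11]
  19. access 4: MISS. Cache (LRU->MRU): [17 95 47 11 4]
  20. access 47: HIT. Cache (LRU->MRU): [17 95 11 4 47]
  21. access 95: HIT. Cache (LRU->MRU): [17 11 4 47 95]
  22. access 95: HIT. Cache (LRU->MRU): [17 11 4 47 95]
  23. access 4: HIT. Cache (LRU->MRU): [17 11 47 95 4]
  24. access 4: HIT. Cache (LRU->MRU): [17 11 47 95 4]
  25. access 95: HIT. Cache (LRU->MRU): [17 11 47 4 95]
  26. access 47: HIT. Cache (LRU->MRU): [17 11 4 95 47]
  27. access 11: HIT. Cache (LRU->MRU): [17 4 95 47 11]
  28. access 78: MISS, evict 17. Cache (LRU->MRU): [4 95 47 11 78]
  29. access 78: HIT. Cache (LRU->MRU): [4 95 47 11 78]
  30. access 47: HIT. Cache (LRU->MRU): [4 95 11 78 47]
Total: 24 hits, 6 misses, 1 evictions

Hit rate = 24/30 = 4/5

Answer: 4/5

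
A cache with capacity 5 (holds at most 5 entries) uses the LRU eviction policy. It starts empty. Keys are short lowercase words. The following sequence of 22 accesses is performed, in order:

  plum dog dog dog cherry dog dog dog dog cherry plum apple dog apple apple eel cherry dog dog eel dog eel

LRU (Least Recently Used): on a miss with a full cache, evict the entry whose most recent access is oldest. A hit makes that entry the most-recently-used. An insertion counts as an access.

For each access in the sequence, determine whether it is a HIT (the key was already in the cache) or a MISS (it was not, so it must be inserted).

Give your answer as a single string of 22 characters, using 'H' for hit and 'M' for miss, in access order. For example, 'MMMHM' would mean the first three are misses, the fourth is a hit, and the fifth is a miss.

Answer: MMHHMHHHHHHMHHHMHHHHHH

Derivation:
LRU simulation (capacity=5):
  1. access plum: MISS. Cache (LRU->MRU): [plum]
  2. access dog: MISS. Cache (LRU->MRU): [plum dog]
  3. access dog: HIT. Cache (LRU->MRU): [plum dog]
  4. access dog: HIT. Cache (LRU->MRU): [plum dog]
  5. access cherry: MISS. Cache (LRU->MRU): [plum dog cherry]
  6. access dog: HIT. Cache (LRU->MRU): [plum cherry dog]
  7. access dog: HIT. Cache (LRU->MRU): [plum cherry dog]
  8. access dog: HIT. Cache (LRU->MRU): [plum cherry dog]
  9. access dog: HIT. Cache (LRU->MRU): [plum cherry dog]
  10. access cherry: HIT. Cache (LRU->MRU): [plum dog cherry]
  11. access plum: HIT. Cache (LRU->MRU): [dog cherry plum]
  12. access apple: MISS. Cache (LRU->MRU): [dog cherry plum apple]
  13. access dog: HIT. Cache (LRU->MRU): [cherry plum apple dog]
  14. access apple: HIT. Cache (LRU->MRU): [cherry plum dog apple]
  15. access apple: HIT. Cache (LRU->MRU): [cherry plum dog apple]
  16. access eel: MISS. Cache (LRU->MRU): [cherry plum dog apple eel]
  17. access cherry: HIT. Cache (LRU->MRU): [plum dog apple eel cherry]
  18. access dog: HIT. Cache (LRU->MRU): [plum apple eel cherry dog]
  19. access dog: HIT. Cache (LRU->MRU): [plum apple eel cherry dog]
  20. access eel: HIT. Cache (LRU->MRU): [plum apple cherry dog eel]
  21. access dog: HIT. Cache (LRU->MRU): [plum apple cherry eel dog]
  22. access eel: HIT. Cache (LRU->MRU): [plum apple cherry dog eel]
Total: 17 hits, 5 misses, 0 evictions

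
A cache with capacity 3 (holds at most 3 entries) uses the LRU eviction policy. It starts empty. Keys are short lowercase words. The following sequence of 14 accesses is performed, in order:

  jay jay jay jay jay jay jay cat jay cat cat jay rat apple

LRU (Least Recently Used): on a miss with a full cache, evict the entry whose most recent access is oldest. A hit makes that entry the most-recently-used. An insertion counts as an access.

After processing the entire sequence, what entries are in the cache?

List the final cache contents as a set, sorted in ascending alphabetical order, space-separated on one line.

Answer: apple jay rat

Derivation:
LRU simulation (capacity=3):
  1. access jay: MISS. Cache (LRU->MRU): [jay]
  2. access jay: HIT. Cache (LRU->MRU): [jay]
  3. access jay: HIT. Cache (LRU->MRU): [jay]
  4. access jay: HIT. Cache (LRU->MRU): [jay]
  5. access jay: HIT. Cache (LRU->MRU): [jay]
  6. access jay: HIT. Cache (LRU->MRU): [jay]
  7. access jay: HIT. Cache (LRU->MRU): [jay]
  8. access cat: MISS. Cache (LRU->MRU): [jay cat]
  9. access jay: HIT. Cache (LRU->MRU): [cat jay]
  10. access cat: HIT. Cache (LRU->MRU): [jay cat]
  11. access cat: HIT. Cache (LRU->MRU): [jay cat]
  12. access jay: HIT. Cache (LRU->MRU): [cat jay]
  13. access rat: MISS. Cache (LRU->MRU): [cat jay rat]
  14. access apple: MISS, evict cat. Cache (LRU->MRU): [jay rat apple]
Total: 10 hits, 4 misses, 1 evictions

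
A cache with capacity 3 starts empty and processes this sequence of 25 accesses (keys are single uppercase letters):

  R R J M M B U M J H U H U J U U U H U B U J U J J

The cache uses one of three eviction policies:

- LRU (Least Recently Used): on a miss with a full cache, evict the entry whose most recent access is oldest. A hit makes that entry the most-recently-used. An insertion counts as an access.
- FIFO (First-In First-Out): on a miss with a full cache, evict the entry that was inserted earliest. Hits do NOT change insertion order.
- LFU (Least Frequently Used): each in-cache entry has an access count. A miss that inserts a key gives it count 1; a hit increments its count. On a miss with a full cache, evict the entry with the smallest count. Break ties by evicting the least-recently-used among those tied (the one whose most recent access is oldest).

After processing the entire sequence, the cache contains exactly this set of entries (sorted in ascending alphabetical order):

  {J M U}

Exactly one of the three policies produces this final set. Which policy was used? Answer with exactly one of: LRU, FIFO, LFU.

Simulating under each policy and comparing final sets:
  LRU: final set = {B J U} -> differs
  FIFO: final set = {B J U} -> differs
  LFU: final set = {J M U} -> MATCHES target
Only LFU produces the target set.

Answer: LFU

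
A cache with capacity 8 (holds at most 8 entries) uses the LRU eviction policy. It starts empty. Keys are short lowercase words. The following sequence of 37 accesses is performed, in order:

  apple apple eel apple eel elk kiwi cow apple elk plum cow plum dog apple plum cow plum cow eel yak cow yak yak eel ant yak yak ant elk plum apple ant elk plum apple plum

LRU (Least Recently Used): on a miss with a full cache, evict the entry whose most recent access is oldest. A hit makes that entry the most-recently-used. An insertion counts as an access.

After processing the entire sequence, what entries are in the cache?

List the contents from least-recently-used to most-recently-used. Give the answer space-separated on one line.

Answer: dog cow eel yak ant elk apple plum

Derivation:
LRU simulation (capacity=8):
  1. access apple: MISS. Cache (LRU->MRU): [apple]
  2. access apple: HIT. Cache (LRU->MRU): [apple]
  3. access eel: MISS. Cache (LRU->MRU): [apple eel]
  4. access apple: HIT. Cache (LRU->MRU): [eel apple]
  5. access eel: HIT. Cache (LRU->MRU): [apple eel]
  6. access elk: MISS. Cache (LRU->MRU): [apple eel elk]
  7. access kiwi: MISS. Cache (LRU->MRU): [apple eel elk kiwi]
  8. access cow: MISS. Cache (LRU->MRU): [apple eel elk kiwi cow]
  9. access apple: HIT. Cache (LRU->MRU): [eel elk kiwi cow apple]
  10. access elk: HIT. Cache (LRU->MRU): [eel kiwi cow apple elk]
  11. access plum: MISS. Cache (LRU->MRU): [eel kiwi cow apple elk plum]
  12. access cow: HIT. Cache (LRU->MRU): [eel kiwi apple elk plum cow]
  13. access plum: HIT. Cache (LRU->MRU): [eel kiwi apple elk cow plum]
  14. access dog: MISS. Cache (LRU->MRU): [eel kiwi apple elk cow plum dog]
  15. access apple: HIT. Cache (LRU->MRU): [eel kiwi elk cow plum dog apple]
  16. access plum: HIT. Cache (LRU->MRU): [eel kiwi elk cow dog apple plum]
  17. access cow: HIT. Cache (LRU->MRU): [eel kiwi elk dog apple plum cow]
  18. access plum: HIT. Cache (LRU->MRU): [eel kiwi elk dog apple cow plum]
  19. access cow: HIT. Cache (LRU->MRU): [eel kiwi elk dog apple plum cow]
  20. access eel: HIT. Cache (LRU->MRU): [kiwi elk dog apple plum cow eel]
  21. access yak: MISS. Cache (LRU->MRU): [kiwi elk dog apple plum cow eel yak]
  22. access cow: HIT. Cache (LRU->MRU): [kiwi elk dog apple plum eel yak cow]
  23. access yak: HIT. Cache (LRU->MRU): [kiwi elk dog apple plum eel cow yak]
  24. access yak: HIT. Cache (LRU->MRU): [kiwi elk dog apple plum eel cow yak]
  25. access eel: HIT. Cache (LRU->MRU): [kiwi elk dog apple plum cow yak eel]
  26. access ant: MISS, evict kiwi. Cache (LRU->MRU): [elk dog apple plum cow yak eel ant]
  27. access yak: HIT. Cache (LRU->MRU): [elk dog apple plum cow eel ant yak]
  28. access yak: HIT. Cache (LRU->MRU): [elk dog apple plum cow eel ant yak]
  29. access ant: HIT. Cache (LRU->MRU): [elk dog apple plum cow eel yak ant]
  30. access elk: HIT. Cache (LRU->MRU): [dog apple plum cow eel yak ant elk]
  31. access plum: HIT. Cache (LRU->MRU): [dog apple cow eel yak ant elk plum]
  32. access apple: HIT. Cache (LRU->MRU): [dog cow eel yak ant elk plum apple]
  33. access ant: HIT. Cache (LRU->MRU): [dog cow eel yak elk plum apple ant]
  34. access elk: HIT. Cache (LRU->MRU): [dog cow eel yak plum apple ant elk]
  35. access plum: HIT. Cache (LRU->MRU): [dog cow eel yak apple ant elk plum]
  36. access apple: HIT. Cache (LRU->MRU): [dog cow eel yak ant elk plum apple]
  37. access plum: HIT. Cache (LRU->MRU): [dog cow eel yak ant elk apple plum]
Total: 28 hits, 9 misses, 1 evictions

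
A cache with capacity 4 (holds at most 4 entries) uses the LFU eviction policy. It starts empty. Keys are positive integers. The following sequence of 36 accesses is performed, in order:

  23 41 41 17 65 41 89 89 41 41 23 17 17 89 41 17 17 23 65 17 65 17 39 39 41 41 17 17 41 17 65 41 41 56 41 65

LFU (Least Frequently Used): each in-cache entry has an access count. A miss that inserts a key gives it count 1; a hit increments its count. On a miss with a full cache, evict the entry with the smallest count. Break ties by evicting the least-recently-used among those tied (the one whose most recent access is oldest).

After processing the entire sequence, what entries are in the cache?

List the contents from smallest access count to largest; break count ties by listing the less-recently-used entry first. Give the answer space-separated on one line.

Answer: 65 89 17 41

Derivation:
LFU simulation (capacity=4):
  1. access 23: MISS. Cache: [23(c=1)]
  2. access 41: MISS. Cache: [23(c=1) 41(c=1)]
  3. access 41: HIT, count now 2. Cache: [23(c=1) 41(c=2)]
  4. access 17: MISS. Cache: [23(c=1) 17(c=1) 41(c=2)]
  5. access 65: MISS. Cache: [23(c=1) 17(c=1) 65(c=1) 41(c=2)]
  6. access 41: HIT, count now 3. Cache: [23(c=1) 17(c=1) 65(c=1) 41(c=3)]
  7. access 89: MISS, evict 23(c=1). Cache: [17(c=1) 65(c=1) 89(c=1) 41(c=3)]
  8. access 89: HIT, count now 2. Cache: [17(c=1) 65(c=1) 89(c=2) 41(c=3)]
  9. access 41: HIT, count now 4. Cache: [17(c=1) 65(c=1) 89(c=2) 41(c=4)]
  10. access 41: HIT, count now 5. Cache: [17(c=1) 65(c=1) 89(c=2) 41(c=5)]
  11. access 23: MISS, evict 17(c=1). Cache: [65(c=1) 23(c=1) 89(c=2) 41(c=5)]
  12. access 17: MISS, evict 65(c=1). Cache: [23(c=1) 17(c=1) 89(c=2) 41(c=5)]
  13. access 17: HIT, count now 2. Cache: [23(c=1) 89(c=2) 17(c=2) 41(c=5)]
  14. access 89: HIT, count now 3. Cache: [23(c=1) 17(c=2) 89(c=3) 41(c=5)]
  15. access 41: HIT, count now 6. Cache: [23(c=1) 17(c=2) 89(c=3) 41(c=6)]
  16. access 17: HIT, count now 3. Cache: [23(c=1) 89(c=3) 17(c=3) 41(c=6)]
  17. access 17: HIT, count now 4. Cache: [23(c=1) 89(c=3) 17(c=4) 41(c=6)]
  18. access 23: HIT, count now 2. Cache: [23(c=2) 89(c=3) 17(c=4) 41(c=6)]
  19. access 65: MISS, evict 23(c=2). Cache: [65(c=1) 89(c=3) 17(c=4) 41(c=6)]
  20. access 17: HIT, count now 5. Cache: [65(c=1) 89(c=3) 17(c=5) 41(c=6)]
  21. access 65: HIT, count now 2. Cache: [65(c=2) 89(c=3) 17(c=5) 41(c=6)]
  22. access 17: HIT, count now 6. Cache: [65(c=2) 89(c=3) 41(c=6) 17(c=6)]
  23. access 39: MISS, evict 65(c=2). Cache: [39(c=1) 89(c=3) 41(c=6) 17(c=6)]
  24. access 39: HIT, count now 2. Cache: [39(c=2) 89(c=3) 41(c=6) 17(c=6)]
  25. access 41: HIT, count now 7. Cache: [39(c=2) 89(c=3) 17(c=6) 41(c=7)]
  26. access 41: HIT, count now 8. Cache: [39(c=2) 89(c=3) 17(c=6) 41(c=8)]
  27. access 17: HIT, count now 7. Cache: [39(c=2) 89(c=3) 17(c=7) 41(c=8)]
  28. access 17: HIT, count now 8. Cache: [39(c=2) 89(c=3) 41(c=8) 17(c=8)]
  29. access 41: HIT, count now 9. Cache: [39(c=2) 89(c=3) 17(c=8) 41(c=9)]
  30. access 17: HIT, count now 9. Cache: [39(c=2) 89(c=3) 41(c=9) 17(c=9)]
  31. access 65: MISS, evict 39(c=2). Cache: [65(c=1) 89(c=3) 41(c=9) 17(c=9)]
  32. access 41: HIT, count now 10. Cache: [65(c=1) 89(c=3) 17(c=9) 41(c=10)]
  33. access 41: HIT, count now 11. Cache: [65(c=1) 89(c=3) 17(c=9) 41(c=11)]
  34. access 56: MISS, evict 65(c=1). Cache: [56(c=1) 89(c=3) 17(c=9) 41(c=11)]
  35. access 41: HIT, count now 12. Cache: [56(c=1) 89(c=3) 17(c=9) 41(c=12)]
  36. access 65: MISS, evict 56(c=1). Cache: [65(c=1) 89(c=3) 17(c=9) 41(c=12)]
Total: 24 hits, 12 misses, 8 evictions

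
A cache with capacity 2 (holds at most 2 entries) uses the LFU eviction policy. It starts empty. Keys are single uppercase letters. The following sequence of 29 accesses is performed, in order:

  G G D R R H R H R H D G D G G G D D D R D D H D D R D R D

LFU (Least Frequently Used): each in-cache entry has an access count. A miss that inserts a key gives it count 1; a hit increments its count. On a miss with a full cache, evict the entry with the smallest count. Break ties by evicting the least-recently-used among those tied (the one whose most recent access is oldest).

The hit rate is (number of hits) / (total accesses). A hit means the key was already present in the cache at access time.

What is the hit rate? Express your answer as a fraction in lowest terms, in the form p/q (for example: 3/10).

LFU simulation (capacity=2):
  1. access G: MISS. Cache: [G(c=1)]
  2. access G: HIT, count now 2. Cache: [G(c=2)]
  3. access D: MISS. Cache: [D(c=1) G(c=2)]
  4. access R: MISS, evict D(c=1). Cache: [R(c=1) G(c=2)]
  5. access R: HIT, count now 2. Cache: [G(c=2) R(c=2)]
  6. access H: MISS, evict G(c=2). Cache: [H(c=1) R(c=2)]
  7. access R: HIT, count now 3. Cache: [H(c=1) R(c=3)]
  8. access H: HIT, count now 2. Cache: [H(c=2) R(c=3)]
  9. access R: HIT, count now 4. Cache: [H(c=2) R(c=4)]
  10. access H: HIT, count now 3. Cache: [H(c=3) R(c=4)]
  11. access D: MISS, evict H(c=3). Cache: [D(c=1) R(c=4)]
  12. access G: MISS, evict D(c=1). Cache: [G(c=1) R(c=4)]
  13. access D: MISS, evict G(c=1). Cache: [D(c=1) R(c=4)]
  14. access G: MISS, evict D(c=1). Cache: [G(c=1) R(c=4)]
  15. access G: HIT, count now 2. Cache: [G(c=2) R(c=4)]
  16. access G: HIT, count now 3. Cache: [G(c=3) R(c=4)]
  17. access D: MISS, evict G(c=3). Cache: [D(c=1) R(c=4)]
  18. access D: HIT, count now 2. Cache: [D(c=2) R(c=4)]
  19. access D: HIT, count now 3. Cache: [D(c=3) R(c=4)]
  20. access R: HIT, count now 5. Cache: [D(c=3) R(c=5)]
  21. access D: HIT, count now 4. Cache: [D(c=4) R(c=5)]
  22. access D: HIT, count now 5. Cache: [R(c=5) D(c=5)]
  23. access H: MISS, evict R(c=5). Cache: [H(c=1) D(c=5)]
  24. access D: HIT, count now 6. Cache: [H(c=1) D(c=6)]
  25. access D: HIT, count now 7. Cache: [H(c=1) D(c=7)]
  26. access R: MISS, evict H(c=1). Cache: [R(c=1) D(c=7)]
  27. access D: HIT, count now 8. Cache: [R(c=1) D(c=8)]
  28. access R: HIT, count now 2. Cache: [R(c=2) D(c=8)]
  29. access D: HIT, count now 9. Cache: [R(c=2) D(c=9)]
Total: 18 hits, 11 misses, 9 evictions

Hit rate = 18/29

Answer: 18/29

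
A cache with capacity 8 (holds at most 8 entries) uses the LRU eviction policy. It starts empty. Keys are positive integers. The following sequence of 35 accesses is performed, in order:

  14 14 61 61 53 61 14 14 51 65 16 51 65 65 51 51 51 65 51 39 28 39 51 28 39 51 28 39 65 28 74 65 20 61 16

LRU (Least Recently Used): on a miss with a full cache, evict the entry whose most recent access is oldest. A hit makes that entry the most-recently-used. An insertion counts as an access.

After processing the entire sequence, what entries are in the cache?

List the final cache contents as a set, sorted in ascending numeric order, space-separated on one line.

Answer: 16 20 28 39 51 61 65 74

Derivation:
LRU simulation (capacity=8):
  1. access 14: MISS. Cache (LRU->MRU): [14]
  2. access 14: HIT. Cache (LRU->MRU): [14]
  3. access 61: MISS. Cache (LRU->MRU): [14 61]
  4. access 61: HIT. Cache (LRU->MRU): [14 61]
  5. access 53: MISS. Cache (LRU->MRU): [14 61 53]
  6. access 61: HIT. Cache (LRU->MRU): [14 53 61]
  7. access 14: HIT. Cache (LRU->MRU): [53 61 14]
  8. access 14: HIT. Cache (LRU->MRU): [53 61 14]
  9. access 51: MISS. Cache (LRU->MRU): [53 61 14 51]
  10. access 65: MISS. Cache (LRU->MRU): [53 61 14 51 65]
  11. access 16: MISS. Cache (LRU->MRU): [53 61 14 51 65 16]
  12. access 51: HIT. Cache (LRU->MRU): [53 61 14 65 16 51]
  13. access 65: HIT. Cache (LRU->MRU): [53 61 14 16 51 65]
  14. access 65: HIT. Cache (LRU->MRU): [53 61 14 16 51 65]
  15. access 51: HIT. Cache (LRU->MRU): [53 61 14 16 65 51]
  16. access 51: HIT. Cache (LRU->MRU): [53 61 14 16 65 51]
  17. access 51: HIT. Cache (LRU->MRU): [53 61 14 16 65 51]
  18. access 65: HIT. Cache (LRU->MRU): [53 61 14 16 51 65]
  19. access 51: HIT. Cache (LRU->MRU): [53 61 14 16 65 51]
  20. access 39: MISS. Cache (LRU->MRU): [53 61 14 16 65 51 39]
  21. access 28: MISS. Cache (LRU->MRU): [53 61 14 16 65 51 39 28]
  22. access 39: HIT. Cache (LRU->MRU): [53 61 14 16 65 51 28 39]
  23. access 51: HIT. Cache (LRU->MRU): [53 61 14 16 65 28 39 51]
  24. access 28: HIT. Cache (LRU->MRU): [53 61 14 16 65 39 51 28]
  25. access 39: HIT. Cache (LRU->MRU): [53 61 14 16 65 51 28 39]
  26. access 51: HIT. Cache (LRU->MRU): [53 61 14 16 65 28 39 51]
  27. access 28: HIT. Cache (LRU->MRU): [53 61 14 16 65 39 51 28]
  28. access 39: HIT. Cache (LRU->MRU): [53 61 14 16 65 51 28 39]
  29. access 65: HIT. Cache (LRU->MRU): [53 61 14 16 51 28 39 65]
  30. access 28: HIT. Cache (LRU->MRU): [53 61 14 16 51 39 65 28]
  31. access 74: MISS, evict 53. Cache (LRU->MRU): [61 14 16 51 39 65 28 74]
  32. access 65: HIT. Cache (LRU->MRU): [61 14 16 51 39 28 74 65]
  33. access 20: MISS, evict 61. Cache (LRU->MRU): [14 16 51 39 28 74 65 20]
  34. access 61: MISS, evict 14. Cache (LRU->MRU): [16 51 39 28 74 65 20 61]
  35. access 16: HIT. Cache (LRU->MRU): [51 39 28 74 65 20 61 16]
Total: 24 hits, 11 misses, 3 evictions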